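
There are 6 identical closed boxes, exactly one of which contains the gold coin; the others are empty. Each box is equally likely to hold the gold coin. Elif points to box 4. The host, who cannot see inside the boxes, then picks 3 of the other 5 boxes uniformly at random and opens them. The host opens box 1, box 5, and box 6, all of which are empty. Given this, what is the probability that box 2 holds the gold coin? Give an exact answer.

Apply Bayes' rule, conditioning on where the gold coin actually is.
If it is in any of boxes 1, 5, and 6 (prior 1/6 each): that box was opened and seen not to hold the prize — ruled out; weight (1/6)·0 = 0 each.
If it is in any of boxes 2, 3, and 4 (prior 1/6 each): the host picks exactly this set with probability 1/10 regardless, and none is the prize; weight (1/6)·(1/10) = 1/60 each.
The weights sum to 1/20.
So P(the gold coin in box 2 | the host opened box 1, box 5, and box 6) = (1/60) / (1/20) = 1/3.

1/3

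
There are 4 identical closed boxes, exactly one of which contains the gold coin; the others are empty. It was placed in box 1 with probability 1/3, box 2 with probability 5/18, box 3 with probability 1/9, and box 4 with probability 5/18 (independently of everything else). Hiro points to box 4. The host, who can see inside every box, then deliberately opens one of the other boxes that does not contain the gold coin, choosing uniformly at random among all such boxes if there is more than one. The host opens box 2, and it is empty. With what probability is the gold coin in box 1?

9/17

Condition on the true location of the gold coin.
If it is in box 1 (prior 1/3): the host has 2 equally likely choices, so probability 1/2; weight (1/3)·(1/2) = 1/6.
If it is in box 2 (prior 5/18): the host opened box 2, so this case is ruled out; weight (5/18)·0 = 0.
If it is in box 3 (prior 1/9): the host has 2 equally likely choices, so probability 1/2; weight (1/9)·(1/2) = 1/18.
If it is in box 4 (prior 5/18): the host has 3 equally likely choices, so probability 1/3; weight (5/18)·(1/3) = 5/54.
The weights sum to 17/54.
So P(the gold coin in box 1 | the host opened box 2) = (1/6) / (17/54) = 9/17.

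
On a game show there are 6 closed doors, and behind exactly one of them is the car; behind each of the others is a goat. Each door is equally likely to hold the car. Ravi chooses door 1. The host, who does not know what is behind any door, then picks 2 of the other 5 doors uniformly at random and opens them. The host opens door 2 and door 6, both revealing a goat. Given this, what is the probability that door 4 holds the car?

Consider each possible location of the car in turn.
If it is behind any of doors 1, 3, 4, and 5 (prior 1/6 each): the host picks exactly this set with probability 1/10 regardless, and none is the prize; weight (1/6)·(1/10) = 1/60 each.
If it is behind either of doors 2 and 6 (prior 1/6 each): that door was opened and seen not to hold the prize — ruled out; weight (1/6)·0 = 0 each.
The weights sum to 1/15.
So P(the car behind door 4 | the host opened door 2 and door 6) = (1/60) / (1/15) = 1/4.

1/4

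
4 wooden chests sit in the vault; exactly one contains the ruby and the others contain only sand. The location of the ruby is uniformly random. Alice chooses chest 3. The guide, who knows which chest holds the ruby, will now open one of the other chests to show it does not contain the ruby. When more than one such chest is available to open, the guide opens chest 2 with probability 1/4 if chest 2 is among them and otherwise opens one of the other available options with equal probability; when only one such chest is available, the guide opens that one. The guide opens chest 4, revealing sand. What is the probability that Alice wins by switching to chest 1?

Consider each possible location of the ruby in turn.
If it is in chest 1 (prior 1/4): chest 2 is available but not opened, probability 3/4; weight (1/4)·(3/4) = 3/16.
If it is in chest 2 (prior 1/4): chest 2 holds the prize so is unavailable; the guide chooses uniformly among the 2 others, probability 1/2; weight (1/4)·(1/2) = 1/8.
If it is in chest 3 (prior 1/4): chest 2 is available but not opened; chest 4 gets probability (1 − 1/4)/2 = 3/8; weight (1/4)·(3/8) = 3/32.
If it is in chest 4 (prior 1/4): the guide opened chest 4, so this case is ruled out; weight (1/4)·0 = 0.
The weights sum to 13/32.
So P(the ruby in chest 1 | the guide opened chest 4) = (3/16) / (13/32) = 6/13.

6/13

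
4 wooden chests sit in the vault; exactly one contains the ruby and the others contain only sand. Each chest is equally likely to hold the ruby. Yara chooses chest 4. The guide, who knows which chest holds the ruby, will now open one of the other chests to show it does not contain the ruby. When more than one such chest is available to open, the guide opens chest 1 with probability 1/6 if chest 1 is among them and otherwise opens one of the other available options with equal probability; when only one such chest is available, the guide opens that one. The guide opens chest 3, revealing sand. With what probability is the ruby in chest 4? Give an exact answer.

Apply Bayes' rule, conditioning on where the ruby actually is.
If it is in chest 1 (prior 1/4): chest 1 holds the prize so is unavailable; the guide chooses uniformly among the 2 others, probability 1/2; weight (1/4)·(1/2) = 1/8.
If it is in chest 2 (prior 1/4): chest 1 is available but not opened, probability 5/6; weight (1/4)·(5/6) = 5/24.
If it is in chest 3 (prior 1/4): the guide opened chest 3, so this case is ruled out; weight (1/4)·0 = 0.
If it is in chest 4 (prior 1/4): chest 1 is available but not opened; chest 3 gets probability (1 − 1/6)/2 = 5/12; weight (1/4)·(5/12) = 5/48.
The weights sum to 7/16.
So P(the ruby in chest 4 | the guide opened chest 3) = (5/48) / (7/16) = 5/21.

5/21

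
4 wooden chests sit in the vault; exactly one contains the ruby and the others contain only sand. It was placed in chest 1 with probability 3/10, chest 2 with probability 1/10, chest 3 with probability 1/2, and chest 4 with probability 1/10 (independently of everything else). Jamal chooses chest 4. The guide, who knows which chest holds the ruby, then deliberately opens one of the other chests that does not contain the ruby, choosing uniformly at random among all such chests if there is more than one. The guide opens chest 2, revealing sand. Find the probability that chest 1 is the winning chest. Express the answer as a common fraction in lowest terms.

9/26

Condition on the true location of the ruby.
If it is in chest 1 (prior 3/10): the guide has 2 equally likely choices, so probability 1/2; weight (3/10)·(1/2) = 3/20.
If it is in chest 2 (prior 1/10): the guide opened chest 2, so this case is ruled out; weight (1/10)·0 = 0.
If it is in chest 3 (prior 1/2): the guide has 2 equally likely choices, so probability 1/2; weight (1/2)·(1/2) = 1/4.
If it is in chest 4 (prior 1/10): the guide has 3 equally likely choices, so probability 1/3; weight (1/10)·(1/3) = 1/30.
The weights sum to 13/30.
So P(the ruby in chest 1 | the guide opened chest 2) = (3/20) / (13/30) = 9/26.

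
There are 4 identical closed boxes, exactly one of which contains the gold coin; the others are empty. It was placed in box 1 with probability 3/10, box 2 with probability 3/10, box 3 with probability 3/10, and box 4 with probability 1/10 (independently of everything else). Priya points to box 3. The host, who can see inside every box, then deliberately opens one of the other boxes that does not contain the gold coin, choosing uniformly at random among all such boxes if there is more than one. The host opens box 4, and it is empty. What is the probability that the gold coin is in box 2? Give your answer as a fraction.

Condition on the true location of the gold coin.
If it is in either of boxes 1 and 2 (prior 3/10 each): the host has 2 equally likely choices, so probability 1/2; weight (3/10)·(1/2) = 3/20 each.
If it is in box 3 (prior 3/10): the host has 3 equally likely choices, so probability 1/3; weight (3/10)·(1/3) = 1/10.
If it is in box 4 (prior 1/10): the host opened box 4, so this case is ruled out; weight (1/10)·0 = 0.
The weights sum to 2/5.
So P(the gold coin in box 2 | the host opened box 4) = (3/20) / (2/5) = 3/8.

3/8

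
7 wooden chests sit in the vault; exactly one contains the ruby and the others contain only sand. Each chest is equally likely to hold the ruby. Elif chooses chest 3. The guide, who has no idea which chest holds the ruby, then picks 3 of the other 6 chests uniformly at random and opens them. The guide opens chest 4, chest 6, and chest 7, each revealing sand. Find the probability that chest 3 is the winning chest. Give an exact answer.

1/4

Apply Bayes' rule, conditioning on where the ruby actually is.
If it is in any of chests 1, 2, 3, and 5 (prior 1/7 each): the guide picks exactly this set with probability 1/20 regardless, and none is the prize; weight (1/7)·(1/20) = 1/140 each.
If it is in any of chests 4, 6, and 7 (prior 1/7 each): that chest was opened and seen not to hold the prize — ruled out; weight (1/7)·0 = 0 each.
The weights sum to 1/35.
So P(the ruby in chest 3 | the guide opened chest 4, chest 6, and chest 7) = (1/140) / (1/35) = 1/4.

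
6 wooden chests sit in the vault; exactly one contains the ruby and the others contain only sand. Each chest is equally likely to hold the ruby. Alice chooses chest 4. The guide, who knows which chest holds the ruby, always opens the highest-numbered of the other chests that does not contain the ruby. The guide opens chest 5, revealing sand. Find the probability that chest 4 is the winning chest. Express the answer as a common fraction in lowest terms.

0

Apply Bayes' rule, conditioning on where the ruby actually is.
If it is in any of chests 1, 2, 3, and 4 (prior 1/6 each): the guide would have opened chest 6 instead, probability 0; weight (1/6)·0 = 0 each.
If it is in chest 5 (prior 1/6): the guide opened chest 5, so this case is ruled out; weight (1/6)·0 = 0.
If it is in chest 6 (prior 1/6): chest 5 is the highest-numbered option available, probability 1; weight (1/6)·1 = 1/6.
The weights sum to 1/6.
So P(the ruby in chest 4 | the guide opened chest 5) = 0 / (1/6) = 0.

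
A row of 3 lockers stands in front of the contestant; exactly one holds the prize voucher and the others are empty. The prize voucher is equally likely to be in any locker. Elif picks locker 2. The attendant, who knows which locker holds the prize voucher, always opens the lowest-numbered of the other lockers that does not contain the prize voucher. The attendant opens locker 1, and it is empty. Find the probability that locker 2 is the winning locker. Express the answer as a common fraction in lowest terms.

1/2

Condition on the true location of the prize voucher.
If it is in locker 1 (prior 1/3): the attendant opened locker 1, so this case is ruled out; weight (1/3)·0 = 0.
If it is in either of lockers 2 and 3 (prior 1/3 each): locker 1 is the lowest-numbered option available, probability 1; weight (1/3)·1 = 1/3 each.
The weights sum to 2/3.
So P(the prize voucher in locker 2 | the attendant opened locker 1) = (1/3) / (2/3) = 1/2.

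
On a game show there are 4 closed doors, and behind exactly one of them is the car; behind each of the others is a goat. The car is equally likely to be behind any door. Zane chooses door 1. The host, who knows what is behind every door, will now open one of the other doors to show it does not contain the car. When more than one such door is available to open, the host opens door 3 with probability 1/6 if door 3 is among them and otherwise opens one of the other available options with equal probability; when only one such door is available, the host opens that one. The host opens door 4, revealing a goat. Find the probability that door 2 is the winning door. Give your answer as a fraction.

10/21

Consider each possible location of the car in turn.
If it is behind door 1 (prior 1/4): door 3 is available but not opened; door 4 gets probability (1 − 1/6)/2 = 5/12; weight (1/4)·(5/12) = 5/48.
If it is behind door 2 (prior 1/4): door 3 is available but not opened, probability 5/6; weight (1/4)·(5/6) = 5/24.
If it is behind door 3 (prior 1/4): door 3 holds the prize so is unavailable; the host chooses uniformly among the 2 others, probability 1/2; weight (1/4)·(1/2) = 1/8.
If it is behind door 4 (prior 1/4): the host opened door 4, so this case is ruled out; weight (1/4)·0 = 0.
The weights sum to 7/16.
So P(the car behind door 2 | the host opened door 4) = (5/24) / (7/16) = 10/21.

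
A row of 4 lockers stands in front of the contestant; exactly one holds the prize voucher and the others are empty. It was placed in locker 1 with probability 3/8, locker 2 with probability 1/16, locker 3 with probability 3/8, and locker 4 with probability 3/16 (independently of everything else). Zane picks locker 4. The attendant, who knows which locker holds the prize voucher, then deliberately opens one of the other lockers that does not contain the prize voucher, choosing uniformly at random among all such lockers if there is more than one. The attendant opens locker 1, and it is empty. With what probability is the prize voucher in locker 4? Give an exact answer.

2/9

Consider each possible location of the prize voucher in turn.
If it is in locker 1 (prior 3/8): the attendant opened locker 1, so this case is ruled out; weight (3/8)·0 = 0.
If it is in locker 2 (prior 1/16): the attendant has 2 equally likely choices, so probability 1/2; weight (1/16)·(1/2) = 1/32.
If it is in locker 3 (prior 3/8): the attendant has 2 equally likely choices, so probability 1/2; weight (3/8)·(1/2) = 3/16.
If it is in locker 4 (prior 3/16): the attendant has 3 equally likely choices, so probability 1/3; weight (3/16)·(1/3) = 1/16.
The weights sum to 9/32.
So P(the prize voucher in locker 4 | the attendant opened locker 1) = (1/16) / (9/32) = 2/9.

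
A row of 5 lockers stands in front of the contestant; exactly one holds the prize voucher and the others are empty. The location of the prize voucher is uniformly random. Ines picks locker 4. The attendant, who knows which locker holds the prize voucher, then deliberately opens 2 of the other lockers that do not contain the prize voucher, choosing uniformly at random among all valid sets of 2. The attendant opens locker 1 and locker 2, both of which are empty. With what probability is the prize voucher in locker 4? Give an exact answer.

Apply Bayes' rule, conditioning on where the prize voucher actually is.
If it is in either of lockers 1 and 2 (prior 1/5 each): that locker was opened and seen not to hold the prize — ruled out; weight (1/5)·0 = 0 each.
If it is in either of lockers 3 and 5 (prior 1/5 each): the attendant has 3 equally likely choices, so probability 1/3; weight (1/5)·(1/3) = 1/15 each.
If it is in locker 4 (prior 1/5): the attendant has 6 equally likely choices, so probability 1/6; weight (1/5)·(1/6) = 1/30.
The weights sum to 1/6.
So P(the prize voucher in locker 4 | the attendant opened locker 1 and locker 2) = (1/30) / (1/6) = 1/5.

1/5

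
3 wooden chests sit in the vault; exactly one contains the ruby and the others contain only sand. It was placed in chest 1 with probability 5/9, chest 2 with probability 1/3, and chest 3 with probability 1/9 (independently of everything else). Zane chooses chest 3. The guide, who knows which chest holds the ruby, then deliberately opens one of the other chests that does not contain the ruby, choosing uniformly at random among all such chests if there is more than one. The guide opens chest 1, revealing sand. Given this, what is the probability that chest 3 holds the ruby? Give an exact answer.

Condition on the true location of the ruby.
If it is in chest 1 (prior 5/9): the guide opened chest 1, so this case is ruled out; weight (5/9)·0 = 0.
If it is in chest 2 (prior 1/3): the guide has no choice, probability 1; weight (1/3)·1 = 1/3.
If it is in chest 3 (prior 1/9): the guide has 2 equally likely choices, so probability 1/2; weight (1/9)·(1/2) = 1/18.
The weights sum to 7/18.
So P(the ruby in chest 3 | the guide opened chest 1) = (1/18) / (7/18) = 1/7.

1/7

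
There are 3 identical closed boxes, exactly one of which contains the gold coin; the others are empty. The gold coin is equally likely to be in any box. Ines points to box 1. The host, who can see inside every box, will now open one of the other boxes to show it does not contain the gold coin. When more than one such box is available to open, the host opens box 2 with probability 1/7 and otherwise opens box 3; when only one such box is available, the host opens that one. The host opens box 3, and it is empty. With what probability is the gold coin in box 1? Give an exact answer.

6/13

Consider each possible location of the gold coin in turn.
If it is in box 1 (prior 1/3): box 2 is available but not opened, probability 6/7; weight (1/3)·(6/7) = 2/7.
If it is in box 2 (prior 1/3): only box 3 is available, probability 1; weight (1/3)·1 = 1/3.
If it is in box 3 (prior 1/3): the host opened box 3, so this case is ruled out; weight (1/3)·0 = 0.
The weights sum to 13/21.
So P(the gold coin in box 1 | the host opened box 3) = (2/7) / (13/21) = 6/13.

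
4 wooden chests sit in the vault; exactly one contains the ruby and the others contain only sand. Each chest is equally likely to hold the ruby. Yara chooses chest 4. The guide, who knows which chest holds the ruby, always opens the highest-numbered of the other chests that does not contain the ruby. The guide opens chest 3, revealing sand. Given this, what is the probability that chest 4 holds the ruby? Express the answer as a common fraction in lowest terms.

Consider each possible location of the ruby in turn.
If it is in any of chests 1, 2, and 4 (prior 1/4 each): chest 3 is the highest-numbered option available, probability 1; weight (1/4)·1 = 1/4 each.
If it is in chest 3 (prior 1/4): the guide opened chest 3, so this case is ruled out; weight (1/4)·0 = 0.
The weights sum to 3/4.
So P(the ruby in chest 4 | the guide opened chest 3) = (1/4) / (3/4) = 1/3.

1/3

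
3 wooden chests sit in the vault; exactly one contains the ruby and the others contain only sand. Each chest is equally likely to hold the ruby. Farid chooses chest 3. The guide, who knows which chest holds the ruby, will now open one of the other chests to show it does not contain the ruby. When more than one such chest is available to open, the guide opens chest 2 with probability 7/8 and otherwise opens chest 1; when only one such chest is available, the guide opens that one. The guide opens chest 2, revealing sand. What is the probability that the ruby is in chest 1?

8/15

Apply Bayes' rule, conditioning on where the ruby actually is.
If it is in chest 1 (prior 1/3): only chest 2 is available, probability 1; weight (1/3)·1 = 1/3.
If it is in chest 2 (prior 1/3): the guide opened chest 2, so this case is ruled out; weight (1/3)·0 = 0.
If it is in chest 3 (prior 1/3): chest 2 is available, opened with probability 7/8; weight (1/3)·(7/8) = 7/24.
The weights sum to 5/8.
So P(the ruby in chest 1 | the guide opened chest 2) = (1/3) / (5/8) = 8/15.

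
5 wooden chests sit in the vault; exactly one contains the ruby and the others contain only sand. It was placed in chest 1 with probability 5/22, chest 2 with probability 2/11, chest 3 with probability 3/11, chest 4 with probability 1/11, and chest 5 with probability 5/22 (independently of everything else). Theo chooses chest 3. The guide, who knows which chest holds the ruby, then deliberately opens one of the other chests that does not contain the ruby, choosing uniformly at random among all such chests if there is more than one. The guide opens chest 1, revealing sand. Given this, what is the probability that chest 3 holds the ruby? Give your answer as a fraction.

9/31

Consider each possible location of the ruby in turn.
If it is in chest 1 (prior 5/22): the guide opened chest 1, so this case is ruled out; weight (5/22)·0 = 0.
If it is in chest 2 (prior 2/11): the guide has 3 equally likely choices, so probability 1/3; weight (2/11)·(1/3) = 2/33.
If it is in chest 3 (prior 3/11): the guide has 4 equally likely choices, so probability 1/4; weight (3/11)·(1/4) = 3/44.
If it is in chest 4 (prior 1/11): the guide has 3 equally likely choices, so probability 1/3; weight (1/11)·(1/3) = 1/33.
If it is in chest 5 (prior 5/22): the guide has 3 equally likely choices, so probability 1/3; weight (5/22)·(1/3) = 5/66.
The weights sum to 31/132.
So P(the ruby in chest 3 | the guide opened chest 1) = (3/44) / (31/132) = 9/31.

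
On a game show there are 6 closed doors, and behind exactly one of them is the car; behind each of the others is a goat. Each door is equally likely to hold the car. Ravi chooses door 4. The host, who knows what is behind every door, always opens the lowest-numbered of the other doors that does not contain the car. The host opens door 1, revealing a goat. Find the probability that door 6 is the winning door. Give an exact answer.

Consider each possible location of the car in turn.
If it is behind door 1 (prior 1/6): the host opened door 1, so this case is ruled out; weight (1/6)·0 = 0.
If it is behind any of doors 2, 3, 4, 5, and 6 (prior 1/6 each): door 1 is the lowest-numbered option available, probability 1; weight (1/6)·1 = 1/6 each.
The weights sum to 5/6.
So P(the car behind door 6 | the host opened door 1) = (1/6) / (5/6) = 1/5.

1/5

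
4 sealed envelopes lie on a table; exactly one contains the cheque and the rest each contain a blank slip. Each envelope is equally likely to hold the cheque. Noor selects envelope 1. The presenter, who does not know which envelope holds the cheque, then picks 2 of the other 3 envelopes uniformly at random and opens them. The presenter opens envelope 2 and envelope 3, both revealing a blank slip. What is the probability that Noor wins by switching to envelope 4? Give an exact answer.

1/2

Because the presenter chose which envelopes to open without knowing where the cheque is, the choice is independent of the prize location. Learning that none of the 2 opened envelopes holds the cheque simply rules out those 2 locations and leaves the remaining 2 envelopes still equally likely by symmetry.
So P(the cheque in envelope 4) = 1/2.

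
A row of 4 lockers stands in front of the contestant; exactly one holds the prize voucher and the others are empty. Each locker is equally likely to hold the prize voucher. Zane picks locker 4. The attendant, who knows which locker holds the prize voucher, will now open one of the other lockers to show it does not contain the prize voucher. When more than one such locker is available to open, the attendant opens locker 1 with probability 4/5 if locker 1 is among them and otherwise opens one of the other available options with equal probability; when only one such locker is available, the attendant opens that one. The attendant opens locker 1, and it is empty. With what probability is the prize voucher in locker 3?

1/3

Condition on the true location of the prize voucher.
If it is in locker 1 (prior 1/4): the attendant opened locker 1, so this case is ruled out; weight (1/4)·0 = 0.
If it is in any of lockers 2, 3, and 4 (prior 1/4 each): locker 1 is available, opened with probability 4/5; weight (1/4)·(4/5) = 1/5 each.
The weights sum to 3/5.
So P(the prize voucher in locker 3 | the attendant opened locker 1) = (1/5) / (3/5) = 1/3.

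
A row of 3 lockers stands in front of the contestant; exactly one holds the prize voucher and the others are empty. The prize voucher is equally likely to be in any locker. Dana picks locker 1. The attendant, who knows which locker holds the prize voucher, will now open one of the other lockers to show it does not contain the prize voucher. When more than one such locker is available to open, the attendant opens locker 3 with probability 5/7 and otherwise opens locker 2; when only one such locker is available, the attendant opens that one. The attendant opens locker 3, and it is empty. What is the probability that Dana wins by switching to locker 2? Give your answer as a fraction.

Apply Bayes' rule, conditioning on where the prize voucher actually is.
If it is in locker 1 (prior 1/3): locker 3 is available, opened with probability 5/7; weight (1/3)·(5/7) = 5/21.
If it is in locker 2 (prior 1/3): only locker 3 is available, probability 1; weight (1/3)·1 = 1/3.
If it is in locker 3 (prior 1/3): the attendant opened locker 3, so this case is ruled out; weight (1/3)·0 = 0.
The weights sum to 4/7.
So P(the prize voucher in locker 2 | the attendant opened locker 3) = (1/3) / (4/7) = 7/12.

7/12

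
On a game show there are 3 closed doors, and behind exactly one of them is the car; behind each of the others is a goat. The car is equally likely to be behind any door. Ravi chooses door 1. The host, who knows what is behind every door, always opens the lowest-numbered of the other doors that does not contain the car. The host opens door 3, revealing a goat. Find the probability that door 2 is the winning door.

Apply Bayes' rule, conditioning on where the car actually is.
If it is behind door 1 (prior 1/3): the host would have opened door 2 instead, probability 0; weight (1/3)·0 = 0.
If it is behind door 2 (prior 1/3): door 3 is the lowest-numbered option available, probability 1; weight (1/3)·1 = 1/3.
If it is behind door 3 (prior 1/3): the host opened door 3, so this case is ruled out; weight (1/3)·0 = 0.
The weights sum to 1/3.
So P(the car behind door 2 | the host opened door 3) = (1/3) / (1/3) = 1.

1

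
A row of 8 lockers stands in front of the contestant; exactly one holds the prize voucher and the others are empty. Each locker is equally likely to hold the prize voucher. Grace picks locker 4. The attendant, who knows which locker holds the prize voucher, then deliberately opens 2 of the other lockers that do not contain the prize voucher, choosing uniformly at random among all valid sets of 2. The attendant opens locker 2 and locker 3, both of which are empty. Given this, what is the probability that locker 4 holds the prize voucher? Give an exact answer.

Apply Bayes' rule, conditioning on where the prize voucher actually is.
If it is in any of lockers 1, 5, 6, 7, and 8 (prior 1/8 each): the attendant has 15 equally likely choices, so probability 1/15; weight (1/8)·(1/15) = 1/120 each.
If it is in either of lockers 2 and 3 (prior 1/8 each): that locker was opened and seen not to hold the prize — ruled out; weight (1/8)·0 = 0 each.
If it is in locker 4 (prior 1/8): the attendant has 21 equally likely choices, so probability 1/21; weight (1/8)·(1/21) = 1/168.
The weights sum to 1/21.
So P(the prize voucher in locker 4 | the attendant opened locker 2 and locker 3) = (1/168) / (1/21) = 1/8.

1/8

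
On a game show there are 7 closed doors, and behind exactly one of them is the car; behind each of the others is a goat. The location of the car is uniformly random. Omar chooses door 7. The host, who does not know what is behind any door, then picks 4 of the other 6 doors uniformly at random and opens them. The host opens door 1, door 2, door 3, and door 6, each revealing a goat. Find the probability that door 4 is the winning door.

1/3

Apply Bayes' rule, conditioning on where the car actually is.
If it is behind any of doors 1, 2, 3, and 6 (prior 1/7 each): that door was opened and seen not to hold the prize — ruled out; weight (1/7)·0 = 0 each.
If it is behind any of doors 4, 5, and 7 (prior 1/7 each): the host picks exactly this set with probability 1/15 regardless, and none is the prize; weight (1/7)·(1/15) = 1/105 each.
The weights sum to 1/35.
So P(the car behind door 4 | the host opened door 1, door 2, door 3, and door 6) = (1/105) / (1/35) = 1/3.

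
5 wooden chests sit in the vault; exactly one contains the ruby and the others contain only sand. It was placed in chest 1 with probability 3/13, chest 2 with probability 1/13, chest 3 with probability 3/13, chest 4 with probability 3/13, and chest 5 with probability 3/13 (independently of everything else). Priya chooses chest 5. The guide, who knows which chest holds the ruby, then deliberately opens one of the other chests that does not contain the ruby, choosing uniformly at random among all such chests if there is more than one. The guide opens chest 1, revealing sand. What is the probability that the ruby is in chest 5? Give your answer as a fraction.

Consider each possible location of the ruby in turn.
If it is in chest 1 (prior 3/13): the guide opened chest 1, so this case is ruled out; weight (3/13)·0 = 0.
If it is in chest 2 (prior 1/13): the guide has 3 equally likely choices, so probability 1/3; weight (1/13)·(1/3) = 1/39.
If it is in either of chests 3 and 4 (prior 3/13 each): the guide has 3 equally likely choices, so probability 1/3; weight (3/13)·(1/3) = 1/13 each.
If it is in chest 5 (prior 3/13): the guide has 4 equally likely choices, so probability 1/4; weight (3/13)·(1/4) = 3/52.
The weights sum to 37/156.
So P(the ruby in chest 5 | the guide opened chest 1) = (3/52) / (37/156) = 9/37.

9/37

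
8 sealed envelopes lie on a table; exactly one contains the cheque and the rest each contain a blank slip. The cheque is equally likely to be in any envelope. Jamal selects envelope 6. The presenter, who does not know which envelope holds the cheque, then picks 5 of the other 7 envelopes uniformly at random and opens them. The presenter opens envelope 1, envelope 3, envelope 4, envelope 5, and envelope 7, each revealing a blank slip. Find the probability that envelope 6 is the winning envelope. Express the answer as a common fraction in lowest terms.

1/3

Apply Bayes' rule, conditioning on where the cheque actually is.
If it is in any of envelopes 1, 3, 4, 5, and 7 (prior 1/8 each): that envelope was opened and seen not to hold the prize — ruled out; weight (1/8)·0 = 0 each.
If it is in any of envelopes 2, 6, and 8 (prior 1/8 each): the presenter picks exactly this set with probability 1/21 regardless, and none is the prize; weight (1/8)·(1/21) = 1/168 each.
The weights sum to 1/56.
So P(the cheque in envelope 6 | the presenter opened envelope 1, envelope 3, envelope 4, envelope 5, and envelope 7) = (1/168) / (1/56) = 1/3.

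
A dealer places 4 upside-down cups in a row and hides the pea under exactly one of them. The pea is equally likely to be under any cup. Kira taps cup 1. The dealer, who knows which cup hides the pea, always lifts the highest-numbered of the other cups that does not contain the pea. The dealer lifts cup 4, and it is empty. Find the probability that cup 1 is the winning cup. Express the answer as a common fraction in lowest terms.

1/3

Apply Bayes' rule, conditioning on where the pea actually is.
If it is under any of cups 1, 2, and 3 (prior 1/4 each): cup 4 is the highest-numbered option available, probability 1; weight (1/4)·1 = 1/4 each.
If it is under cup 4 (prior 1/4): the dealer opened cup 4, so this case is ruled out; weight (1/4)·0 = 0.
The weights sum to 3/4.
So P(the pea under cup 1 | the dealer opened cup 4) = (1/4) / (3/4) = 1/3.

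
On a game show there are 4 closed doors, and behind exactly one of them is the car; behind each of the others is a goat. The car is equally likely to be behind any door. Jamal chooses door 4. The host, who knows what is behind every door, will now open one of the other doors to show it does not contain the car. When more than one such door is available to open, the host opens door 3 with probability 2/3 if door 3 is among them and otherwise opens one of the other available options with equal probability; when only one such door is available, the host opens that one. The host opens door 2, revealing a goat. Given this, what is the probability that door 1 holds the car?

Apply Bayes' rule, conditioning on where the car actually is.
If it is behind door 1 (prior 1/4): door 3 is available but not opened, probability 1/3; weight (1/4)·(1/3) = 1/12.
If it is behind door 2 (prior 1/4): the host opened door 2, so this case is ruled out; weight (1/4)·0 = 0.
If it is behind door 3 (prior 1/4): door 3 holds the prize so is unavailable; the host chooses uniformly among the 2 others, probability 1/2; weight (1/4)·(1/2) = 1/8.
If it is behind door 4 (prior 1/4): door 3 is available but not opened; door 2 gets probability (1 − 2/3)/2 = 1/6; weight (1/4)·(1/6) = 1/24.
The weights sum to 1/4.
So P(the car behind door 1 | the host opened door 2) = (1/12) / (1/4) = 1/3.

1/3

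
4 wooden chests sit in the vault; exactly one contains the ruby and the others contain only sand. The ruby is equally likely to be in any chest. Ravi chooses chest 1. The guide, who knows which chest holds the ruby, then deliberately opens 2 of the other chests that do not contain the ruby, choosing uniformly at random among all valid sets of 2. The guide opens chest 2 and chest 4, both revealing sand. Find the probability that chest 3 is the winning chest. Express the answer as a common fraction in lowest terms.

Condition on the true location of the ruby.
If it is in chest 1 (prior 1/4): the guide has 3 equally likely choices, so probability 1/3; weight (1/4)·(1/3) = 1/12.
If it is in either of chests 2 and 4 (prior 1/4 each): that chest was opened and seen not to hold the prize — ruled out; weight (1/4)·0 = 0 each.
If it is in chest 3 (prior 1/4): the guide has no choice, probability 1; weight (1/4)·1 = 1/4.
The weights sum to 1/3.
So P(the ruby in chest 3 | the guide opened chest 2 and chest 4) = (1/4) / (1/3) = 3/4.

3/4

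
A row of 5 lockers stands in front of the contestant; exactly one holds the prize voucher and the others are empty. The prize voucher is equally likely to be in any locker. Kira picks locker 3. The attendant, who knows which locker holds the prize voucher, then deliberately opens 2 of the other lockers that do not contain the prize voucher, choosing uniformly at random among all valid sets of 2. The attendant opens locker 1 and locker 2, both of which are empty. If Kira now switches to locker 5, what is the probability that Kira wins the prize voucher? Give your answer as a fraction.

Apply Bayes' rule, conditioning on where the prize voucher actually is.
If it is in either of lockers 1 and 2 (prior 1/5 each): that locker was opened and seen not to hold the prize — ruled out; weight (1/5)·0 = 0 each.
If it is in locker 3 (prior 1/5): the attendant has 6 equally likely choices, so probability 1/6; weight (1/5)·(1/6) = 1/30.
If it is in either of lockers 4 and 5 (prior 1/5 each): the attendant has 3 equally likely choices, so probability 1/3; weight (1/5)·(1/3) = 1/15 each.
The weights sum to 1/6.
So P(the prize voucher in locker 5 | the attendant opened locker 1 and locker 2) = (1/15) / (1/6) = 2/5.

2/5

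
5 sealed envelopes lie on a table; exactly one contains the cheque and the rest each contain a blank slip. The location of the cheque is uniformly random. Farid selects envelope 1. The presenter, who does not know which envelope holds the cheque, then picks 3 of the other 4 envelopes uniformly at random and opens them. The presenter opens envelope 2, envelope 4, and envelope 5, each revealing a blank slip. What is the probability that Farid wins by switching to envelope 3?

1/2

Consider each possible location of the cheque in turn.
If it is in either of envelopes 1 and 3 (prior 1/5 each): the presenter picks exactly this set with probability 1/4 regardless, and none is the prize; weight (1/5)·(1/4) = 1/20 each.
If it is in any of envelopes 2, 4, and 5 (prior 1/5 each): that envelope was opened and seen not to hold the prize — ruled out; weight (1/5)·0 = 0 each.
The weights sum to 1/10.
So P(the cheque in envelope 3 | the presenter opened envelope 2, envelope 4, and envelope 5) = (1/20) / (1/10) = 1/2.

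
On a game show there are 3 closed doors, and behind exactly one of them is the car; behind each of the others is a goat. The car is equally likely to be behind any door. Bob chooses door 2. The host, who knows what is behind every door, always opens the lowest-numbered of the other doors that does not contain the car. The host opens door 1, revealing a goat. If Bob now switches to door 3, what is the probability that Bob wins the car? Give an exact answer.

1/2

Condition on the true location of the car.
If it is behind door 1 (prior 1/3): the host opened door 1, so this case is ruled out; weight (1/3)·0 = 0.
If it is behind either of doors 2 and 3 (prior 1/3 each): door 1 is the lowest-numbered option available, probability 1; weight (1/3)·1 = 1/3 each.
The weights sum to 2/3.
So P(the car behind door 3 | the host opened door 1) = (1/3) / (2/3) = 1/2.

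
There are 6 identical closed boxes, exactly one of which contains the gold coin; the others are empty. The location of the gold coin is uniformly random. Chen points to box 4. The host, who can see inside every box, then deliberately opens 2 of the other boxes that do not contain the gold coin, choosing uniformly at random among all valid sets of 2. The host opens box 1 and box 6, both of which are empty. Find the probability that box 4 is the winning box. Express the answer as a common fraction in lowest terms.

Apply Bayes' rule, conditioning on where the gold coin actually is.
If it is in either of boxes 1 and 6 (prior 1/6 each): that box was opened and seen not to hold the prize — ruled out; weight (1/6)·0 = 0 each.
If it is in any of boxes 2, 3, and 5 (prior 1/6 each): the host has 6 equally likely choices, so probability 1/6; weight (1/6)·(1/6) = 1/36 each.
If it is in box 4 (prior 1/6): the host has 10 equally likely choices, so probability 1/10; weight (1/6)·(1/10) = 1/60.
The weights sum to 1/10.
So P(the gold coin in box 4 | the host opened box 1 and box 6) = (1/60) / (1/10) = 1/6.

1/6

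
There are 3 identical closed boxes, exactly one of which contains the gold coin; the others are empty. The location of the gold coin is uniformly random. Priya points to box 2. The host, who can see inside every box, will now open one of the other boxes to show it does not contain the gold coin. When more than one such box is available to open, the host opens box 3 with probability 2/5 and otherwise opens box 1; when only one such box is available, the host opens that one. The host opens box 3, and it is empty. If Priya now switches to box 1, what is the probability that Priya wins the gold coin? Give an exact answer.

Consider each possible location of the gold coin in turn.
If it is in box 1 (prior 1/3): only box 3 is available, probability 1; weight (1/3)·1 = 1/3.
If it is in box 2 (prior 1/3): box 3 is available, opened with probability 2/5; weight (1/3)·(2/5) = 2/15.
If it is in box 3 (prior 1/3): the host opened box 3, so this case is ruled out; weight (1/3)·0 = 0.
The weights sum to 7/15.
So P(the gold coin in box 1 | the host opened box 3) = (1/3) / (7/15) = 5/7.

5/7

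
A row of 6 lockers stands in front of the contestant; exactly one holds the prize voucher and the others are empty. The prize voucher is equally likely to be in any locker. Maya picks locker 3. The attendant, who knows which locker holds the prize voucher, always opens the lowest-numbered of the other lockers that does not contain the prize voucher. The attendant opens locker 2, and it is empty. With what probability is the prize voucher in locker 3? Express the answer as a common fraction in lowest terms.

Apply Bayes' rule, conditioning on where the prize voucher actually is.
If it is in locker 1 (prior 1/6): locker 2 is the lowest-numbered option available, probability 1; weight (1/6)·1 = 1/6.
If it is in locker 2 (prior 1/6): the attendant opened locker 2, so this case is ruled out; weight (1/6)·0 = 0.
If it is in any of lockers 3, 4, 5, and 6 (prior 1/6 each): the attendant would have opened locker 1 instead, probability 0; weight (1/6)·0 = 0 each.
The weights sum to 1/6.
So P(the prize voucher in locker 3 | the attendant opened locker 2) = 0 / (1/6) = 0.

0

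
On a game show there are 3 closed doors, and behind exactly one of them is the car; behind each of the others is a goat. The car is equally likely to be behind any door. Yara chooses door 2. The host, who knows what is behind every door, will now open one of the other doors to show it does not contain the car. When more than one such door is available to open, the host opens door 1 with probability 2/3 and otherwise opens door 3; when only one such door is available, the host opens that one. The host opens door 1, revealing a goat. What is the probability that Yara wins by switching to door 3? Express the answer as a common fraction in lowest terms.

Apply Bayes' rule, conditioning on where the car actually is.
If it is behind door 1 (prior 1/3): the host opened door 1, so this case is ruled out; weight (1/3)·0 = 0.
If it is behind door 2 (prior 1/3): door 1 is available, opened with probability 2/3; weight (1/3)·(2/3) = 2/9.
If it is behind door 3 (prior 1/3): only door 1 is available, probability 1; weight (1/3)·1 = 1/3.
The weights sum to 5/9.
So P(the car behind door 3 | the host opened door 1) = (1/3) / (5/9) = 3/5.

3/5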